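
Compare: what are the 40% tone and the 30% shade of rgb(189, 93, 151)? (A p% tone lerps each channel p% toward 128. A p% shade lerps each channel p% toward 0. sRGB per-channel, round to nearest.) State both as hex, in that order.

#a56b8e, #84416a

40% tone:
  R: 189 − 24.4 = 164.6 → 165
  G: 93 + 0.4×(128−93) = 93 + 14 = 107 → 107
  B: 151 − 9.2 = 141.8 → 142
  → #a56b8e
30% shade:
  R: 189 − 56.7 = 132.3 → 132
  G: 93 + 0.3×(0−93) = 93 − 27.9 = 65.1 → 65
  B: 151 − 45.3 = 105.7 → 106
  → #84416a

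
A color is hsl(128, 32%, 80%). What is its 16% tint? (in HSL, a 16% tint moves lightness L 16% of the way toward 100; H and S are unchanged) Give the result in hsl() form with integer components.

L moves 16% from 80 toward 100: 80 + 3.2 = 83.2 → 83.
H and S are unchanged.

hsl(128, 32%, 83%)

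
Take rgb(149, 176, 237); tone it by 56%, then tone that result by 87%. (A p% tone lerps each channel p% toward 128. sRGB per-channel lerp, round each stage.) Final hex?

#818386

Per channel, c → c + 0.56(128 − c):
  R: 149 − 11.76 = 137.24 → 137
  G: 176 + 0.56×(128−176) = 176 − 26.88 = 149.12 → 149
  B: 237 + 0.56×(128−237) = 237 − 61.04 = 175.96 → 176
After the tone: rgb(137, 149, 176) = #8995b0.
Lerp each channel 87% toward 128:
  R: 137 + 0.87×(128−137) = 137 − 7.83 = 129.17 → 129
  G: 149 + 0.87×(128−149) = 149 − 18.27 = 130.73 → 131
  B: 176 − 41.76 = 134.24 → 134
rgb(129, 131, 134) = #818386.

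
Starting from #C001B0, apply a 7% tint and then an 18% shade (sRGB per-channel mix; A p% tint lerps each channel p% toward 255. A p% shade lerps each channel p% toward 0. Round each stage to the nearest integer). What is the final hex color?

#C001B0 is rgb(192, 1, 176).
Per channel, c → c + 0.07(255 − c):
  R: 192 + 4.41 = 196.41 → 196
  G: 1 + 17.78 = 18.78 → 19
  B: 176 + 5.53 = 181.53 → 182
After the tint: rgb(196, 19, 182) = #C413B6.
An 18% shade moves each channel 18% toward 0:
  R: 196 + 0.18×(0−196) = 196 − 35.28 = 160.72 → 161
  G: 19 + 0.18×(0−19) = 19 − 3.42 = 15.58 → 16
  B: 182 + 0.18×(0−182) = 182 − 32.76 = 149.24 → 149
rgb(161, 16, 149) = #A11095.

#A11095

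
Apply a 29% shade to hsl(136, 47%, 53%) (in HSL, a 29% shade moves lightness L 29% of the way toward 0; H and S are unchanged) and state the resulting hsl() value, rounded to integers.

L moves 29% from 53 toward 0: 53 − 15.37 = 37.63 → 38.
H and S are unchanged.

hsl(136, 47%, 38%)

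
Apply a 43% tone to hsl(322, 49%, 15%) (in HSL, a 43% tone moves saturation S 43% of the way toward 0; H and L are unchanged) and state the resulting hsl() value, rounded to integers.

S moves 43% from 49 toward 0: 49 − 21.07 = 27.93 → 28.
H and L are unchanged.

hsl(322, 28%, 15%)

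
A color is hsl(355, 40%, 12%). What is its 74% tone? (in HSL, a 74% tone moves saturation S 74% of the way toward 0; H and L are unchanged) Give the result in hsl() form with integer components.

S moves 74% from 40 toward 0: 40 − 29.6 = 10.4 → 10.
H and L are unchanged.

hsl(355, 10%, 12%)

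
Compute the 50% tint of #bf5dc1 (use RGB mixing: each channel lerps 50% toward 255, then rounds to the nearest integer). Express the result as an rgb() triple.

#bf5dc1 is rgb(191, 93, 193).
Per channel, c → c + 0.5(255 − c):
  R: 191 + 32 = 223 → 223
  G: 93 + 0.5×(255−93) = 93 + 81 = 174 → 174
  B: 193 + 31 = 224 → 224

rgb(223, 174, 224)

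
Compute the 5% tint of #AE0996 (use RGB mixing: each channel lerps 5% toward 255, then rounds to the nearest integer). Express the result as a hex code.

#B2159B

#AE0996 is rgb(174, 9, 150).
Lerp each channel 5% toward 255:
  R: 174 + 4.05 = 178.05 → 178
  G: 9 + 0.05×(255−9) = 9 + 12.3 = 21.3 → 21
  B: 150 + 0.05×(255−150) = 150 + 5.25 = 155.25 → 155
rgb(178, 21, 155) = #B2159B.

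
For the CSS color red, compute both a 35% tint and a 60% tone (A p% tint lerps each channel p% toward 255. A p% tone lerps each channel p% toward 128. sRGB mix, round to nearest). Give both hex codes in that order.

CSS red is rgb(255, 0, 0).
35% tint:
  R: 255 + 0 = 255 → 255
  G: 0 + 89.25 = 89.25 → 89
  B: 0 + 0.35×(255−0) = 0 + 89.25 = 89.25 → 89
  → #FF5959
60% tone:
  R: 255 − 76.2 = 178.8 → 179
  G: 0 + 0.6×(128−0) = 0 + 76.8 = 76.8 → 77
  B: 0 + 0.6×(128−0) = 0 + 76.8 = 76.8 → 77
  → #B34D4D

#FF5959, #B34D4D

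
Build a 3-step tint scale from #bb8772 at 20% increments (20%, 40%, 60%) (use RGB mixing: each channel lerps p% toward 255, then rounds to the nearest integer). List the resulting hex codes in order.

#c99f8e, #d6b7aa, #e4cfc7

#bb8772 is rgb(187, 135, 114).
20%: (187 + 13.6 = 200.6→201, 135 + 24 = 159→159, 114 + 28.2 = 142.2→142) → #c99f8e
40%: (187 + 27.2 = 214.2→214, 135 + 48 = 183→183, 114 + 56.4 = 170.4→170) → #d6b7aa
60%: (187 + 40.8 = 227.8→228, 135 + 72 = 207→207, 114 + 84.6 = 198.6→199) → #e4cfc7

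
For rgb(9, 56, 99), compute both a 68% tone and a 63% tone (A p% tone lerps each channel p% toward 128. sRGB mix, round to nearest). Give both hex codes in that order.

#5A6977, #546575

68% tone:
  R: 9 + 0.68×(128−9) = 9 + 80.92 = 89.92 → 90
  G: 56 + 0.68×(128−56) = 56 + 48.96 = 104.96 → 105
  B: 99 + 19.72 = 118.72 → 119
  → #5A6977
63% tone:
  R: 9 + 74.97 = 83.97 → 84
  G: 56 + 0.63×(128−56) = 56 + 45.36 = 101.36 → 101
  B: 99 + 18.27 = 117.27 → 117
  → #546575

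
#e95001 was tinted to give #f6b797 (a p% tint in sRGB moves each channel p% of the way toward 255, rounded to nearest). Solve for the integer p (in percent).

#e95001 is rgb(233, 80, 1); #f6b797 is rgb(246, 183, 151).
On the B channel (widest range): 151 ≈ 1 + (p/100)(255 − 1), so p ≈ 100×(151 − 1)/(255 − 1) = 15000/254 = 59.06.
p = 59 reproduces all three channels after rounding.

59%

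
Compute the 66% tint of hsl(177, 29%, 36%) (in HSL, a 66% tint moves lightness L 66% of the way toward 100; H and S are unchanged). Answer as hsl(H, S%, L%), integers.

hsl(177, 29%, 78%)

L moves 66% from 36 toward 100: 36 + 42.24 = 78.24 → 78.
H and S are unchanged.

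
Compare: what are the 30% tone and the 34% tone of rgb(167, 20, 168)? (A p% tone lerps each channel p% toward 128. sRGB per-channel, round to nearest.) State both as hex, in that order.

30% tone:
  R: 167 + 0.3×(128−167) = 167 − 11.7 = 155.3 → 155
  G: 20 + 32.4 = 52.4 → 52
  B: 168 + 0.3×(128−168) = 168 − 12 = 156 → 156
  → #9B349C
34% tone:
  R: 167 + 0.34×(128−167) = 167 − 13.26 = 153.74 → 154
  G: 20 + 0.34×(128−20) = 20 + 36.72 = 56.72 → 57
  B: 168 − 13.6 = 154.4 → 154
  → #9A399A

#9B349C, #9A399A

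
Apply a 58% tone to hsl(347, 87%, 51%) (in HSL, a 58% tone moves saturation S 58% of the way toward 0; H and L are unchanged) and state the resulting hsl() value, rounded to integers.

S moves 58% from 87 toward 0: 87 − 50.46 = 36.54 → 37.
H and L are unchanged.

hsl(347, 37%, 51%)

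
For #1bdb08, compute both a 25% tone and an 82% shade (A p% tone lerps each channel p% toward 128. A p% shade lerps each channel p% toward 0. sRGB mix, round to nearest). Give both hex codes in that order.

#34c426, #052701

#1bdb08 is rgb(27, 219, 8).
25% tone:
  R: 27 + 0.25×(128−27) = 27 + 25.25 = 52.25 → 52
  G: 219 − 22.75 = 196.25 → 196
  B: 8 + 30 = 38 → 38
  → #34c426
82% shade:
  R: 27 − 22.14 = 4.86 → 5
  G: 219 − 179.58 = 39.42 → 39
  B: 8 + 0.82×(0−8) = 8 − 6.56 = 1.44 → 1
  → #052701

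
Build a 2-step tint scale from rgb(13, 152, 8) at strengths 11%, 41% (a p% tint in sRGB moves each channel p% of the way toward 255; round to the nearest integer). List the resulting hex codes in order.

11%: (13 + 26.62 = 39.62→40, 152 + 11.33 = 163.33→163, 8 + 27.17 = 35.17→35) → #28A323
41%: (13 + 99.22 = 112.22→112, 152 + 42.23 = 194.23→194, 8 + 101.27 = 109.27→109) → #70C26D

#28A323, #70C26D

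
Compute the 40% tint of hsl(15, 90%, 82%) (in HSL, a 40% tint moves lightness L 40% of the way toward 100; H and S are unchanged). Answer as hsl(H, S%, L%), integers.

L moves 40% from 82 toward 100: 82 + 7.2 = 89.2 → 89.
H and S are unchanged.

hsl(15, 90%, 89%)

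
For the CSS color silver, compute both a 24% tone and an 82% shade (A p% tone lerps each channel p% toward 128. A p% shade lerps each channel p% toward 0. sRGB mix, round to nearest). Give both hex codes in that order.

#B1B1B1, #232323

CSS silver is rgb(192, 192, 192).
24% tone:
  R: 192 − 15.36 = 176.64 → 177
  G: 192 − 15.36 = 176.64 → 177
  B: 192 + 0.24×(128−192) = 192 − 15.36 = 176.64 → 177
  → #B1B1B1
82% shade:
  R: 192 + 0.82×(0−192) = 192 − 157.44 = 34.56 → 35
  G: 192 − 157.44 = 34.56 → 35
  B: 192 + 0.82×(0−192) = 192 − 157.44 = 34.56 → 35
  → #232323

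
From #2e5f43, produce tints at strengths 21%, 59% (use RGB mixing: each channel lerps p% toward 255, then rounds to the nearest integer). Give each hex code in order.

#2e5f43 is rgb(46, 95, 67).
21%: (46 + 43.89 = 89.89→90, 95 + 33.6 = 128.6→129, 67 + 39.48 = 106.48→106) → #5a816a
59%: (46 + 123.31 = 169.31→169, 95 + 94.4 = 189.4→189, 67 + 110.92 = 177.92→178) → #a9bdb2

#5a816a, #a9bdb2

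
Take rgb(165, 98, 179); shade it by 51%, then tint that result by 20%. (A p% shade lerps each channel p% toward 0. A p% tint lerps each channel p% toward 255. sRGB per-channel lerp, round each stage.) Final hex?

Per channel, c → c + 0.51(0 − c):
  R: 165 − 84.15 = 80.85 → 81
  G: 98 − 49.98 = 48.02 → 48
  B: 179 − 91.29 = 87.71 → 88
After the shade: rgb(81, 48, 88) = #513058.
A 20% tint moves each channel 20% toward 255:
  R: 81 + 0.2×(255−81) = 81 + 34.8 = 115.8 → 116
  G: 48 + 0.2×(255−48) = 48 + 41.4 = 89.4 → 89
  B: 88 + 33.4 = 121.4 → 121
rgb(116, 89, 121) = #745979.

#745979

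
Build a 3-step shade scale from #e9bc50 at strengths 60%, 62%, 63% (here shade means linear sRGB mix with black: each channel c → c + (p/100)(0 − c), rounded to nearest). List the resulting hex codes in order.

#5d4b20, #59471e, #56461e

#e9bc50 is rgb(233, 188, 80).
60%: (233 − 139.8 = 93.2→93, 188 − 112.8 = 75.2→75, 80 − 48 = 32→32) → #5d4b20
62%: (233 − 144.46 = 88.54→89, 188 − 116.56 = 71.44→71, 80 − 49.6 = 30.4→30) → #59471e
63%: (233 − 146.79 = 86.21→86, 188 − 118.44 = 69.56→70, 80 − 50.4 = 29.6→30) → #56461e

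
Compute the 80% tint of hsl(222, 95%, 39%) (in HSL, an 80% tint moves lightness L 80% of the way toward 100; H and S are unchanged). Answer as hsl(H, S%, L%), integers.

L moves 80% from 39 toward 100: 39 + 48.8 = 87.8 → 88.
H and S are unchanged.

hsl(222, 95%, 88%)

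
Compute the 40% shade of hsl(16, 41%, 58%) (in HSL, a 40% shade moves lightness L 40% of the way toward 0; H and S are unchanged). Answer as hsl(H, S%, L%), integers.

L moves 40% from 58 toward 0: 58 − 23.2 = 34.8 → 35.
H and S are unchanged.

hsl(16, 41%, 35%)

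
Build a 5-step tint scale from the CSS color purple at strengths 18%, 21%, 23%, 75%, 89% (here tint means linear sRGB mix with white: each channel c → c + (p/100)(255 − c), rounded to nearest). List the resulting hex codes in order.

CSS purple is rgb(128, 0, 128).
18%: (128 + 22.86 = 150.86→151, 0 + 45.9 = 45.9→46, 128 + 22.86 = 150.86→151) → #972e97
21%: (128 + 26.67 = 154.67→155, 0 + 53.55 = 53.55→54, 128 + 26.67 = 154.67→155) → #9b369b
23%: (128 + 29.21 = 157.21→157, 0 + 58.65 = 58.65→59, 128 + 29.21 = 157.21→157) → #9d3b9d
75%: (128 + 95.25 = 223.25→223, 0 + 191.25 = 191.25→191, 128 + 95.25 = 223.25→223) → #dfbfdf
89%: (128 + 113.03 = 241.03→241, 0 + 226.95 = 226.95→227, 128 + 113.03 = 241.03→241) → #f1e3f1

#972e97, #9b369b, #9d3b9d, #dfbfdf, #f1e3f1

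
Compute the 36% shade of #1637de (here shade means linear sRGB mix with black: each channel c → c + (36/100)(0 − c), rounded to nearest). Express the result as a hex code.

#1637de is rgb(22, 55, 222).
Per channel, c → c + 0.36(0 − c):
  R: 22 + 0.36×(0−22) = 22 − 7.92 = 14.08 → 14
  G: 55 − 19.8 = 35.2 → 35
  B: 222 + 0.36×(0−222) = 222 − 79.92 = 142.08 → 142
rgb(14, 35, 142) = #0e238e.

#0e238e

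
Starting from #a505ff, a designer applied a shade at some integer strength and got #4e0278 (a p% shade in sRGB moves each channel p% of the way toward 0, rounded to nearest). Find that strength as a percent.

53%

#a505ff is rgb(165, 5, 255); #4e0278 is rgb(78, 2, 120).
On the B channel (widest range): 120 ≈ 255 + (p/100)(0 − 255), so p ≈ 100×(120 − 255)/(0 − 255) = -13500/-255 = 52.94.
p = 53 reproduces all three channels after rounding.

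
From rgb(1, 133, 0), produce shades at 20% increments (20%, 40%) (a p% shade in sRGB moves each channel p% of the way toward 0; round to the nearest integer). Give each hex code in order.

20%: (1→1, 133 − 26.6 = 106.4→106, 0→0) → #016a00
40%: (1→1, 133 − 53.2 = 79.8→80, 0→0) → #015000

#016a00, #015000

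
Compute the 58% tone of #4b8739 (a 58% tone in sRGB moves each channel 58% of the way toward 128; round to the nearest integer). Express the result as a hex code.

#6a8362

#4b8739 is rgb(75, 135, 57).
Lerp each channel 58% toward 128:
  R: 75 + 0.58×(128−75) = 75 + 30.74 = 105.74 → 106
  G: 135 − 4.06 = 130.94 → 131
  B: 57 + 0.58×(128−57) = 57 + 41.18 = 98.18 → 98
rgb(106, 131, 98) = #6a8362.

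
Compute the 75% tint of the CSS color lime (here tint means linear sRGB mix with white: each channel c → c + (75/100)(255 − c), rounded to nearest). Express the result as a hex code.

CSS lime is rgb(0, 255, 0).
Lerp each channel 75% toward 255:
  R: 0 + 191.25 = 191.25 → 191
  G: 255 + 0 = 255 → 255
  B: 0 + 191.25 = 191.25 → 191
rgb(191, 255, 191) = #bfffbf.

#bfffbf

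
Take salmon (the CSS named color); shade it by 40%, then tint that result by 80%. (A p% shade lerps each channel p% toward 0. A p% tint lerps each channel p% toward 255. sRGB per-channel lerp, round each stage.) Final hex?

CSS salmon is rgb(250, 128, 114).
Per channel, c → c + 0.4(0 − c):
  R: 250 + 0.4×(0−250) = 250 − 100 = 150 → 150
  G: 128 + 0.4×(0−128) = 128 − 51.2 = 76.8 → 77
  B: 114 + 0.4×(0−114) = 114 − 45.6 = 68.4 → 68
After the shade: rgb(150, 77, 68) = #964D44.
An 80% tint moves each channel 80% toward 255:
  R: 150 + 0.8×(255−150) = 150 + 84 = 234 → 234
  G: 77 + 0.8×(255−77) = 77 + 142.4 = 219.4 → 219
  B: 68 + 0.8×(255−68) = 68 + 149.6 = 217.6 → 218
rgb(234, 219, 218) = #EADBDA.

#EADBDA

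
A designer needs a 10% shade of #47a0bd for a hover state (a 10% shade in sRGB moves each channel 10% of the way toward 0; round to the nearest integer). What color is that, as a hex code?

#47a0bd is rgb(71, 160, 189).
A 10% shade moves each channel 10% toward 0:
  R: 71 + 0.1×(0−71) = 71 − 7.1 = 63.9 → 64
  G: 160 + 0.1×(0−160) = 160 − 16 = 144 → 144
  B: 189 − 18.9 = 170.1 → 170
rgb(64, 144, 170) = #4090aa.

#4090aa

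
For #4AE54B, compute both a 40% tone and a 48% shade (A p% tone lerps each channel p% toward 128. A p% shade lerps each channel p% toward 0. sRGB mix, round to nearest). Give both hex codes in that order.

#4AE54B is rgb(74, 229, 75).
40% tone:
  R: 74 + 21.6 = 95.6 → 96
  G: 229 + 0.4×(128−229) = 229 − 40.4 = 188.6 → 189
  B: 75 + 0.4×(128−75) = 75 + 21.2 = 96.2 → 96
  → #60BD60
48% shade:
  R: 74 + 0.48×(0−74) = 74 − 35.52 = 38.48 → 38
  G: 229 + 0.48×(0−229) = 229 − 109.92 = 119.08 → 119
  B: 75 − 36 = 39 → 39
  → #267727

#60BD60, #267727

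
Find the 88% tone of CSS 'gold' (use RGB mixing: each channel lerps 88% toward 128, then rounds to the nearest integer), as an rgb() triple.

rgb(143, 138, 113)

CSS gold is rgb(255, 215, 0).
Lerp each channel 88% toward 128:
  R: 255 − 111.76 = 143.24 → 143
  G: 215 + 0.88×(128−215) = 215 − 76.56 = 138.44 → 138
  B: 0 + 0.88×(128−0) = 0 + 112.64 = 112.64 → 113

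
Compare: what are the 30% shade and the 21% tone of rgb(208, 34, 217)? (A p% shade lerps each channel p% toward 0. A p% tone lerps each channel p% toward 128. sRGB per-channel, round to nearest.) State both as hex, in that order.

#921898, #bf36c6

30% shade:
  R: 208 − 62.4 = 145.6 → 146
  G: 34 − 10.2 = 23.8 → 24
  B: 217 + 0.3×(0−217) = 217 − 65.1 = 151.9 → 152
  → #921898
21% tone:
  R: 208 − 16.8 = 191.2 → 191
  G: 34 + 0.21×(128−34) = 34 + 19.74 = 53.74 → 54
  B: 217 + 0.21×(128−217) = 217 − 18.69 = 198.31 → 198
  → #bf36c6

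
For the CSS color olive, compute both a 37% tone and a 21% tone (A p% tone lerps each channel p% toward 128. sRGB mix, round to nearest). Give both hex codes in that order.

CSS olive is rgb(128, 128, 0).
37% tone:
  R: 128 + 0 = 128 → 128
  G: 128 + 0.37×(128−128) = 128 + 0 = 128 → 128
  B: 0 + 0.37×(128−0) = 0 + 47.36 = 47.36 → 47
  → #80802f
21% tone:
  R: 128 + 0 = 128 → 128
  G: 128 + 0.21×(128−128) = 128 + 0 = 128 → 128
  B: 0 + 0.21×(128−0) = 0 + 26.88 = 26.88 → 27
  → #80801b

#80802f, #80801b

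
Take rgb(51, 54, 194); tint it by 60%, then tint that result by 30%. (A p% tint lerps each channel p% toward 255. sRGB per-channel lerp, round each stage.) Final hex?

#C6C7EE

Per channel, c → c + 0.6(255 − c):
  R: 51 + 0.6×(255−51) = 51 + 122.4 = 173.4 → 173
  G: 54 + 0.6×(255−54) = 54 + 120.6 = 174.6 → 175
  B: 194 + 36.6 = 230.6 → 231
After the tint: rgb(173, 175, 231) = #ADAFE7.
Per channel, c → c + 0.3(255 − c):
  R: 173 + 0.3×(255−173) = 173 + 24.6 = 197.6 → 198
  G: 175 + 24 = 199 → 199
  B: 231 + 0.3×(255−231) = 231 + 7.2 = 238.2 → 238
rgb(198, 199, 238) = #C6C7EE.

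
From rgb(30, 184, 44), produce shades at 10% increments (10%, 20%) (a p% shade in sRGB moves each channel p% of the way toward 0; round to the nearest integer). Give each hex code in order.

#1BA628, #189323

10%: (30 − 3 = 27→27, 184 − 18.4 = 165.6→166, 44 − 4.4 = 39.6→40) → #1BA628
20%: (30 − 6 = 24→24, 184 − 36.8 = 147.2→147, 44 − 8.8 = 35.2→35) → #189323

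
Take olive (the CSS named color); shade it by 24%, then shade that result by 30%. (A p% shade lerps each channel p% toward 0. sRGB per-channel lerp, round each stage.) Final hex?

#444400

CSS olive is rgb(128, 128, 0).
A 24% shade moves each channel 24% toward 0:
  R: 128 − 30.72 = 97.28 → 97
  G: 128 − 30.72 = 97.28 → 97
  B: 0 + 0.24×(0−0) = 0 + 0 = 0 → 0
After the shade: rgb(97, 97, 0) = #616100.
Lerp each channel 30% toward 0:
  R: 97 + 0.3×(0−97) = 97 − 29.1 = 67.9 → 68
  G: 97 − 29.1 = 67.9 → 68
  B: 0 + 0 = 0 → 0
rgb(68, 68, 0) = #444400.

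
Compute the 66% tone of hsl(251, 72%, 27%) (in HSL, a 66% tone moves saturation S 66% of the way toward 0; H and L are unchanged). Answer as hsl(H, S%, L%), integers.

S moves 66% from 72 toward 0: 72 − 47.52 = 24.48 → 24.
H and L are unchanged.

hsl(251, 24%, 27%)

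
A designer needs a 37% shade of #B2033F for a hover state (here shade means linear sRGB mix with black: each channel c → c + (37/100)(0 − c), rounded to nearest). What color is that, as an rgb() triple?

#B2033F is rgb(178, 3, 63).
Lerp each channel 37% toward 0:
  R: 178 + 0.37×(0−178) = 178 − 65.86 = 112.14 → 112
  G: 3 − 1.11 = 1.89 → 2
  B: 63 + 0.37×(0−63) = 63 − 23.31 = 39.69 → 40

rgb(112, 2, 40)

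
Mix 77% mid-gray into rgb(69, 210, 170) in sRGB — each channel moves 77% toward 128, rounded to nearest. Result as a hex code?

A 77% tone moves each channel 77% toward 128:
  R: 69 + 45.43 = 114.43 → 114
  G: 210 + 0.77×(128−210) = 210 − 63.14 = 146.86 → 147
  B: 170 + 0.77×(128−170) = 170 − 32.34 = 137.66 → 138
rgb(114, 147, 138) = #72938a.

#72938a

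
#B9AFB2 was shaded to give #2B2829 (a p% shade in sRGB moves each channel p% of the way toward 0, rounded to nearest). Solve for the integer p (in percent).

#B9AFB2 is rgb(185, 175, 178); #2B2829 is rgb(43, 40, 41).
On the R channel (widest range): 43 ≈ 185 + (p/100)(0 − 185), so p ≈ 100×(43 − 185)/(0 − 185) = -14200/-185 = 76.76.
p = 77 reproduces all three channels after rounding.

77%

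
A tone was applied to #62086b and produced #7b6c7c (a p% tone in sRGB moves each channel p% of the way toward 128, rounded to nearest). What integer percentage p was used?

#62086b is rgb(98, 8, 107); #7b6c7c is rgb(123, 108, 124).
On the G channel (widest range): 108 ≈ 8 + (p/100)(128 − 8), so p ≈ 100×(108 − 8)/(128 − 8) = 10000/120 = 83.33.
p = 83 reproduces all three channels after rounding.

83%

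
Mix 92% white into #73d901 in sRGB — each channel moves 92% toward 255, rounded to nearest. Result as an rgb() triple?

rgb(244, 252, 235)

#73d901 is rgb(115, 217, 1).
Per channel, c → c + 0.92(255 − c):
  R: 115 + 128.8 = 243.8 → 244
  G: 217 + 0.92×(255−217) = 217 + 34.96 = 251.96 → 252
  B: 1 + 0.92×(255−1) = 1 + 233.68 = 234.68 → 235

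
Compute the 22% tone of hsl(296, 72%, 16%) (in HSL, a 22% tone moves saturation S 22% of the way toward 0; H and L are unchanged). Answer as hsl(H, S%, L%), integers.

hsl(296, 56%, 16%)

S moves 22% from 72 toward 0: 72 − 15.84 = 56.16 → 56.
H and L are unchanged.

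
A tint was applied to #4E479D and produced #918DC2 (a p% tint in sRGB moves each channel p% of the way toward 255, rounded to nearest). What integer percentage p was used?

#4E479D is rgb(78, 71, 157); #918DC2 is rgb(145, 141, 194).
On the G channel (widest range): 141 ≈ 71 + (p/100)(255 − 71), so p ≈ 100×(141 − 71)/(255 − 71) = 7000/184 = 38.04.
p = 38 reproduces all three channels after rounding.

38%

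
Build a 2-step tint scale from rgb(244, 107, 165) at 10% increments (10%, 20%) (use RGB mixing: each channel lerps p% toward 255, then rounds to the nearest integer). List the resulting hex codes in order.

10%: (244 + 1.1 = 245.1→245, 107 + 14.8 = 121.8→122, 165 + 9 = 174→174) → #f57aae
20%: (244 + 2.2 = 246.2→246, 107 + 29.6 = 136.6→137, 165 + 18 = 183→183) → #f689b7

#f57aae, #f689b7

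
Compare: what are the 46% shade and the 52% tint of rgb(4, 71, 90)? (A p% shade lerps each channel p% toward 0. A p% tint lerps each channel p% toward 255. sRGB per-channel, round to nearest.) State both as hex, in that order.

#022631, #87A7B0

46% shade:
  R: 4 − 1.84 = 2.16 → 2
  G: 71 + 0.46×(0−71) = 71 − 32.66 = 38.34 → 38
  B: 90 − 41.4 = 48.6 → 49
  → #022631
52% tint:
  R: 4 + 130.52 = 134.52 → 135
  G: 71 + 0.52×(255−71) = 71 + 95.68 = 166.68 → 167
  B: 90 + 85.8 = 175.8 → 176
  → #87A7B0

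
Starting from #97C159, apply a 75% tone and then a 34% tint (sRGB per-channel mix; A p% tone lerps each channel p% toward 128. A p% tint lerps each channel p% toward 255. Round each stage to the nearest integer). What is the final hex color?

#97C159 is rgb(151, 193, 89).
Lerp each channel 75% toward 128:
  R: 151 + 0.75×(128−151) = 151 − 17.25 = 133.75 → 134
  G: 193 − 48.75 = 144.25 → 144
  B: 89 + 0.75×(128−89) = 89 + 29.25 = 118.25 → 118
After the tone: rgb(134, 144, 118) = #869076.
Lerp each channel 34% toward 255:
  R: 134 + 41.14 = 175.14 → 175
  G: 144 + 0.34×(255−144) = 144 + 37.74 = 181.74 → 182
  B: 118 + 0.34×(255−118) = 118 + 46.58 = 164.58 → 165
rgb(175, 182, 165) = #AFB6A5.

#AFB6A5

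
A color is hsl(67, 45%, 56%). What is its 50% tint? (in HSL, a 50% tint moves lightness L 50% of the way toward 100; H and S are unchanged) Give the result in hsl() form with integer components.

hsl(67, 45%, 78%)

L moves 50% from 56 toward 100: 56 + 22 = 78 → 78.
H and S are unchanged.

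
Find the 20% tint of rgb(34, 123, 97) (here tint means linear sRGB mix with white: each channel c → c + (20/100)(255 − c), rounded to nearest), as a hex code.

Per channel, c → c + 0.2(255 − c):
  R: 34 + 0.2×(255−34) = 34 + 44.2 = 78.2 → 78
  G: 123 + 0.2×(255−123) = 123 + 26.4 = 149.4 → 149
  B: 97 + 31.6 = 128.6 → 129
rgb(78, 149, 129) = #4e9581.

#4e9581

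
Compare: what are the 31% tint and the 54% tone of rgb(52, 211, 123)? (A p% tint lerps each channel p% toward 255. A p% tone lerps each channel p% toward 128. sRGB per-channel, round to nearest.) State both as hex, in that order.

#73e1a4, #5da67e

31% tint:
  R: 52 + 62.93 = 114.93 → 115
  G: 211 + 0.31×(255−211) = 211 + 13.64 = 224.64 → 225
  B: 123 + 0.31×(255−123) = 123 + 40.92 = 163.92 → 164
  → #73e1a4
54% tone:
  R: 52 + 0.54×(128−52) = 52 + 41.04 = 93.04 → 93
  G: 211 + 0.54×(128−211) = 211 − 44.82 = 166.18 → 166
  B: 123 + 2.7 = 125.7 → 126
  → #5da67e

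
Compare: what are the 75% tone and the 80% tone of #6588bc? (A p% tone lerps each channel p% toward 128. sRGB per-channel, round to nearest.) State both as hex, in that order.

#79828f, #7b828c

#6588bc is rgb(101, 136, 188).
75% tone:
  R: 101 + 0.75×(128−101) = 101 + 20.25 = 121.25 → 121
  G: 136 − 6 = 130 → 130
  B: 188 + 0.75×(128−188) = 188 − 45 = 143 → 143
  → #79828f
80% tone:
  R: 101 + 21.6 = 122.6 → 123
  G: 136 + 0.8×(128−136) = 136 − 6.4 = 129.6 → 130
  B: 188 + 0.8×(128−188) = 188 − 48 = 140 → 140
  → #7b828c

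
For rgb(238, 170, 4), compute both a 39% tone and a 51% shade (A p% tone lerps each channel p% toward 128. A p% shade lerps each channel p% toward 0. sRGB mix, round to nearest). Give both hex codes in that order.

#c39a34, #755302

39% tone:
  R: 238 + 0.39×(128−238) = 238 − 42.9 = 195.1 → 195
  G: 170 + 0.39×(128−170) = 170 − 16.38 = 153.62 → 154
  B: 4 + 0.39×(128−4) = 4 + 48.36 = 52.36 → 52
  → #c39a34
51% shade:
  R: 238 − 121.38 = 116.62 → 117
  G: 170 + 0.51×(0−170) = 170 − 86.7 = 83.3 → 83
  B: 4 − 2.04 = 1.96 → 2
  → #755302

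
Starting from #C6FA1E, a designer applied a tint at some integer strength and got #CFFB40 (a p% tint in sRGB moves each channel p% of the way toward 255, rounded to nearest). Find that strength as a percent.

#C6FA1E is rgb(198, 250, 30); #CFFB40 is rgb(207, 251, 64).
On the B channel (widest range): 64 ≈ 30 + (p/100)(255 − 30), so p ≈ 100×(64 − 30)/(255 − 30) = 3400/225 = 15.11.
p = 15 reproduces all three channels after rounding.

15%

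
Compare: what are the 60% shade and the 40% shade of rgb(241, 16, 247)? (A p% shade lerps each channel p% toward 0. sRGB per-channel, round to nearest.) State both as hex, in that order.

#600663, #910A94

60% shade:
  R: 241 − 144.6 = 96.4 → 96
  G: 16 − 9.6 = 6.4 → 6
  B: 247 + 0.6×(0−247) = 247 − 148.2 = 98.8 → 99
  → #600663
40% shade:
  R: 241 + 0.4×(0−241) = 241 − 96.4 = 144.6 → 145
  G: 16 + 0.4×(0−16) = 16 − 6.4 = 9.6 → 10
  B: 247 + 0.4×(0−247) = 247 − 98.8 = 148.2 → 148
  → #910A94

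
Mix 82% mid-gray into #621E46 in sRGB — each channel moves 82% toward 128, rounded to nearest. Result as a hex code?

#621E46 is rgb(98, 30, 70).
An 82% tone moves each channel 82% toward 128:
  R: 98 + 24.6 = 122.6 → 123
  G: 30 + 0.82×(128−30) = 30 + 80.36 = 110.36 → 110
  B: 70 + 47.56 = 117.56 → 118
rgb(123, 110, 118) = #7B6E76.

#7B6E76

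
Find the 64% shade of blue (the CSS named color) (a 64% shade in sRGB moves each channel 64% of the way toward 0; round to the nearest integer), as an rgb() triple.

CSS blue is rgb(0, 0, 255).
Per channel, c → c + 0.64(0 − c):
  R: 0 + 0 = 0 → 0
  G: 0 + 0.64×(0−0) = 0 + 0 = 0 → 0
  B: 255 + 0.64×(0−255) = 255 − 163.2 = 91.8 → 92

rgb(0, 0, 92)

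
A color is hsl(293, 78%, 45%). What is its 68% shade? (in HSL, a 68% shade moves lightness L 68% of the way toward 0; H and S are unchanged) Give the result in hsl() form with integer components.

L moves 68% from 45 toward 0: 45 − 30.6 = 14.4 → 14.
H and S are unchanged.

hsl(293, 78%, 14%)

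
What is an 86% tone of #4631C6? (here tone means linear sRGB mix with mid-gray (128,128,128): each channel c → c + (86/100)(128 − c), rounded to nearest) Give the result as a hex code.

#78758A

#4631C6 is rgb(70, 49, 198).
An 86% tone moves each channel 86% toward 128:
  R: 70 + 0.86×(128−70) = 70 + 49.88 = 119.88 → 120
  G: 49 + 0.86×(128−49) = 49 + 67.94 = 116.94 → 117
  B: 198 + 0.86×(128−198) = 198 − 60.2 = 137.8 → 138
rgb(120, 117, 138) = #78758A.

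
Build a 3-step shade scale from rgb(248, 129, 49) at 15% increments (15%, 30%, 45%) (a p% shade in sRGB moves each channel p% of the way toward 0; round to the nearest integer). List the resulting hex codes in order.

15%: (248 − 37.2 = 210.8→211, 129 − 19.35 = 109.65→110, 49 − 7.35 = 41.65→42) → #D36E2A
30%: (248 − 74.4 = 173.6→174, 129 − 38.7 = 90.3→90, 49 − 14.7 = 34.3→34) → #AE5A22
45%: (248 − 111.6 = 136.4→136, 129 − 58.05 = 70.95→71, 49 − 22.05 = 26.95→27) → #88471B

#D36E2A, #AE5A22, #88471B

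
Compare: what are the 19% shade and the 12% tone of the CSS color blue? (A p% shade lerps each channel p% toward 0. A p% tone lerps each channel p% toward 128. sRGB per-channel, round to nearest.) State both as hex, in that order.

CSS blue is rgb(0, 0, 255).
19% shade:
  R: 0 + 0.19×(0−0) = 0 + 0 = 0 → 0
  G: 0 + 0 = 0 → 0
  B: 255 − 48.45 = 206.55 → 207
  → #0000CF
12% tone:
  R: 0 + 0.12×(128−0) = 0 + 15.36 = 15.36 → 15
  G: 0 + 0.12×(128−0) = 0 + 15.36 = 15.36 → 15
  B: 255 − 15.24 = 239.76 → 240
  → #0F0FF0

#0000CF, #0F0FF0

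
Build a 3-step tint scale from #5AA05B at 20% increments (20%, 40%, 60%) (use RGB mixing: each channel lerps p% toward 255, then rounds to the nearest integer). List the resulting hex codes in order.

#5AA05B is rgb(90, 160, 91).
20%: (90 + 33 = 123→123, 160 + 19 = 179→179, 91 + 32.8 = 123.8→124) → #7BB37C
40%: (90 + 66 = 156→156, 160 + 38 = 198→198, 91 + 65.6 = 156.6→157) → #9CC69D
60%: (90 + 99 = 189→189, 160 + 57 = 217→217, 91 + 98.4 = 189.4→189) → #BDD9BD

#7BB37C, #9CC69D, #BDD9BD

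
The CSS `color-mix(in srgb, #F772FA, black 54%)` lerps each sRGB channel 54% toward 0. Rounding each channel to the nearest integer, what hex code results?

#F772FA is rgb(247, 114, 250).
Lerp each channel 54% toward 0:
  R: 247 + 0.54×(0−247) = 247 − 133.38 = 113.62 → 114
  G: 114 + 0.54×(0−114) = 114 − 61.56 = 52.44 → 52
  B: 250 + 0.54×(0−250) = 250 − 135 = 115 → 115
rgb(114, 52, 115) = #723473.

#723473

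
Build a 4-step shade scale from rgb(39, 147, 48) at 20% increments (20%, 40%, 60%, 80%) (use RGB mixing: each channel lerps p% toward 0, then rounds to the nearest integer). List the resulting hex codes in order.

#1f7626, #17581d, #103b13, #081d0a

20%: (39 − 7.8 = 31.2→31, 147 − 29.4 = 117.6→118, 48 − 9.6 = 38.4→38) → #1f7626
40%: (39 − 15.6 = 23.4→23, 147 − 58.8 = 88.2→88, 48 − 19.2 = 28.8→29) → #17581d
60%: (39 − 23.4 = 15.6→16, 147 − 88.2 = 58.8→59, 48 − 28.8 = 19.2→19) → #103b13
80%: (39 − 31.2 = 7.8→8, 147 − 117.6 = 29.4→29, 48 − 38.4 = 9.6→10) → #081d0a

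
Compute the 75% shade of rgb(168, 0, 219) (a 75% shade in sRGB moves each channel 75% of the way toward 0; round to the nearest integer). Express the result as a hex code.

A 75% shade moves each channel 75% toward 0:
  R: 168 + 0.75×(0−168) = 168 − 126 = 42 → 42
  G: 0 + 0.75×(0−0) = 0 + 0 = 0 → 0
  B: 219 + 0.75×(0−219) = 219 − 164.25 = 54.75 → 55
rgb(42, 0, 55) = #2A0037.

#2A0037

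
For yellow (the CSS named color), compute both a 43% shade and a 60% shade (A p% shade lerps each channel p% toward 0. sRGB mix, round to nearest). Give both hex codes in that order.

CSS yellow is rgb(255, 255, 0).
43% shade:
  R: 255 − 109.65 = 145.35 → 145
  G: 255 − 109.65 = 145.35 → 145
  B: 0 + 0 = 0 → 0
  → #919100
60% shade:
  R: 255 + 0.6×(0−255) = 255 − 153 = 102 → 102
  G: 255 − 153 = 102 → 102
  B: 0 + 0.6×(0−0) = 0 + 0 = 0 → 0
  → #666600

#919100, #666600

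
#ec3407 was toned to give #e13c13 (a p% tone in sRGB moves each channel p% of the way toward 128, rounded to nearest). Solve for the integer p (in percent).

10%

#ec3407 is rgb(236, 52, 7); #e13c13 is rgb(225, 60, 19).
On the B channel (widest range): 19 ≈ 7 + (p/100)(128 − 7), so p ≈ 100×(19 − 7)/(128 − 7) = 1200/121 = 9.92.
p = 10 reproduces all three channels after rounding.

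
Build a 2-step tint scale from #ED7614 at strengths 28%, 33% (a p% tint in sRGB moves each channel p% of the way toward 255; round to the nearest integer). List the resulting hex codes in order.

#F29C56, #F3A362

#ED7614 is rgb(237, 118, 20).
28%: (237 + 5.04 = 242.04→242, 118 + 38.36 = 156.36→156, 20 + 65.8 = 85.8→86) → #F29C56
33%: (237 + 5.94 = 242.94→243, 118 + 45.21 = 163.21→163, 20 + 77.55 = 97.55→98) → #F3A362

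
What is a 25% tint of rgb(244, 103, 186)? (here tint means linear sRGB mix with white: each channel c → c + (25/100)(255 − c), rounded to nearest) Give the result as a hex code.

Lerp each channel 25% toward 255:
  R: 244 + 2.75 = 246.75 → 247
  G: 103 + 38 = 141 → 141
  B: 186 + 17.25 = 203.25 → 203
rgb(247, 141, 203) = #F78DCB.

#F78DCB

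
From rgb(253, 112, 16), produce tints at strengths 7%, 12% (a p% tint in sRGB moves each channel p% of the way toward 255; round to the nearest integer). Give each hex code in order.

#FD7A21, #FD812D

7%: (253→253, 112 + 10.01 = 122.01→122, 16 + 16.73 = 32.73→33) → #FD7A21
12%: (253→253, 112 + 17.16 = 129.16→129, 16 + 28.68 = 44.68→45) → #FD812D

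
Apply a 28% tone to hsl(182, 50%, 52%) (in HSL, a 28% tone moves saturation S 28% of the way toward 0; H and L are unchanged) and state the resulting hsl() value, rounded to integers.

hsl(182, 36%, 52%)

S moves 28% from 50 toward 0: 50 − 14 = 36 → 36.
H and L are unchanged.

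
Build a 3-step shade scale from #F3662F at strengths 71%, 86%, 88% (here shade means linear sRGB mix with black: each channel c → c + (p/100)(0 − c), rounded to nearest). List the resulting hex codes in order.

#461E0E, #220E07, #1D0C06

#F3662F is rgb(243, 102, 47).
71%: (243 − 172.53 = 70.47→70, 102 − 72.42 = 29.58→30, 47 − 33.37 = 13.63→14) → #461E0E
86%: (243 − 208.98 = 34.02→34, 102 − 87.72 = 14.28→14, 47 − 40.42 = 6.58→7) → #220E07
88%: (243 − 213.84 = 29.16→29, 102 − 89.76 = 12.24→12, 47 − 41.36 = 5.64→6) → #1D0C06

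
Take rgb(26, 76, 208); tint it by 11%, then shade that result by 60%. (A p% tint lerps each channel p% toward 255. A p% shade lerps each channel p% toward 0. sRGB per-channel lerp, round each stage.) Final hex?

Lerp each channel 11% toward 255:
  R: 26 + 25.19 = 51.19 → 51
  G: 76 + 0.11×(255−76) = 76 + 19.69 = 95.69 → 96
  B: 208 + 0.11×(255−208) = 208 + 5.17 = 213.17 → 213
After the tint: rgb(51, 96, 213) = #3360D5.
Per channel, c → c + 0.6(0 − c):
  R: 51 + 0.6×(0−51) = 51 − 30.6 = 20.4 → 20
  G: 96 + 0.6×(0−96) = 96 − 57.6 = 38.4 → 38
  B: 213 + 0.6×(0−213) = 213 − 127.8 = 85.2 → 85
rgb(20, 38, 85) = #142655.

#142655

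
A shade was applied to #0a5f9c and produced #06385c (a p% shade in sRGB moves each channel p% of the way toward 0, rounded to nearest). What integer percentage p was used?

41%

#0a5f9c is rgb(10, 95, 156); #06385c is rgb(6, 56, 92).
On the B channel (widest range): 92 ≈ 156 + (p/100)(0 − 156), so p ≈ 100×(92 − 156)/(0 − 156) = -6400/-156 = 41.03.
p = 41 reproduces all three channels after rounding.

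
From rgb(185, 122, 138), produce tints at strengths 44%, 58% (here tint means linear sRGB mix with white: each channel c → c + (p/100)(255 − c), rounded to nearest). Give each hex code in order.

44%: (185 + 30.8 = 215.8→216, 122 + 58.52 = 180.52→181, 138 + 51.48 = 189.48→189) → #d8b5bd
58%: (185 + 40.6 = 225.6→226, 122 + 77.14 = 199.14→199, 138 + 67.86 = 205.86→206) → #e2c7ce

#d8b5bd, #e2c7ce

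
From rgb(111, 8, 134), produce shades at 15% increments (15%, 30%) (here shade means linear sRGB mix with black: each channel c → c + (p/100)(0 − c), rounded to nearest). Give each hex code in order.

15%: (111 − 16.65 = 94.35→94, 8 − 1.2 = 6.8→7, 134 − 20.1 = 113.9→114) → #5e0772
30%: (111 − 33.3 = 77.7→78, 8 − 2.4 = 5.6→6, 134 − 40.2 = 93.8→94) → #4e065e

#5e0772, #4e065e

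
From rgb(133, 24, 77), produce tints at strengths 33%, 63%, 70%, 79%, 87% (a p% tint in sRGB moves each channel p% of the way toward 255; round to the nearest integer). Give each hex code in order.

33%: (133 + 40.26 = 173.26→173, 24 + 76.23 = 100.23→100, 77 + 58.74 = 135.74→136) → #AD6488
63%: (133 + 76.86 = 209.86→210, 24 + 145.53 = 169.53→170, 77 + 112.14 = 189.14→189) → #D2AABD
70%: (133 + 85.4 = 218.4→218, 24 + 161.7 = 185.7→186, 77 + 124.6 = 201.6→202) → #DABACA
79%: (133 + 96.38 = 229.38→229, 24 + 182.49 = 206.49→206, 77 + 140.62 = 217.62→218) → #E5CEDA
87%: (133 + 106.14 = 239.14→239, 24 + 200.97 = 224.97→225, 77 + 154.86 = 231.86→232) → #EFE1E8

#AD6488, #D2AABD, #DABACA, #E5CEDA, #EFE1E8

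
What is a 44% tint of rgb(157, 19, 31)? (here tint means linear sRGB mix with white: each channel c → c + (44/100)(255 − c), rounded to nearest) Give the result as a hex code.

#c87b82

A 44% tint moves each channel 44% toward 255:
  R: 157 + 0.44×(255−157) = 157 + 43.12 = 200.12 → 200
  G: 19 + 0.44×(255−19) = 19 + 103.84 = 122.84 → 123
  B: 31 + 98.56 = 129.56 → 130
rgb(200, 123, 130) = #c87b82.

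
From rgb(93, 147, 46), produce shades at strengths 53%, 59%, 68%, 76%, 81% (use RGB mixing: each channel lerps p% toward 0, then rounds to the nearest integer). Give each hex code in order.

53%: (93 − 49.29 = 43.71→44, 147 − 77.91 = 69.09→69, 46 − 24.38 = 21.62→22) → #2c4516
59%: (93 − 54.87 = 38.13→38, 147 − 86.73 = 60.27→60, 46 − 27.14 = 18.86→19) → #263c13
68%: (93 − 63.24 = 29.76→30, 147 − 99.96 = 47.04→47, 46 − 31.28 = 14.72→15) → #1e2f0f
76%: (93 − 70.68 = 22.32→22, 147 − 111.72 = 35.28→35, 46 − 34.96 = 11.04→11) → #16230b
81%: (93 − 75.33 = 17.67→18, 147 − 119.07 = 27.93→28, 46 − 37.26 = 8.74→9) → #121c09

#2c4516, #263c13, #1e2f0f, #16230b, #121c09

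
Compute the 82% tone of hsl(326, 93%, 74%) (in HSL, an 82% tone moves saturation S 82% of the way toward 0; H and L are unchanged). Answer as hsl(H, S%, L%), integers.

S moves 82% from 93 toward 0: 93 − 76.26 = 16.74 → 17.
H and L are unchanged.

hsl(326, 17%, 74%)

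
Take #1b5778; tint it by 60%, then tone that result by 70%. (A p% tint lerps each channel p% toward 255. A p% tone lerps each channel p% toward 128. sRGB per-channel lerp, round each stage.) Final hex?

#1b5778 is rgb(27, 87, 120).
A 60% tint moves each channel 60% toward 255:
  R: 27 + 0.6×(255−27) = 27 + 136.8 = 163.8 → 164
  G: 87 + 0.6×(255−87) = 87 + 100.8 = 187.8 → 188
  B: 120 + 0.6×(255−120) = 120 + 81 = 201 → 201
After the tint: rgb(164, 188, 201) = #a4bcc9.
Lerp each channel 70% toward 128:
  R: 164 − 25.2 = 138.8 → 139
  G: 188 + 0.7×(128−188) = 188 − 42 = 146 → 146
  B: 201 − 51.1 = 149.9 → 150
rgb(139, 146, 150) = #8b9296.

#8b9296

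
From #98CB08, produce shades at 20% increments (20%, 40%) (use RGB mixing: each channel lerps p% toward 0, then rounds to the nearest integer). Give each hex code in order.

#98CB08 is rgb(152, 203, 8).
20%: (152 − 30.4 = 121.6→122, 203 − 40.6 = 162.4→162, 8 − 1.6 = 6.4→6) → #7AA206
40%: (152 − 60.8 = 91.2→91, 203 − 81.2 = 121.8→122, 8 − 3.2 = 4.8→5) → #5B7A05

#7AA206, #5B7A05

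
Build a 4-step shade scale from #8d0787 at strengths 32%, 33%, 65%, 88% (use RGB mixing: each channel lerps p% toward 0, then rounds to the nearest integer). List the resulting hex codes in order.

#60055c, #5e055a, #31022f, #110110

#8d0787 is rgb(141, 7, 135).
32%: (141 − 45.12 = 95.88→96, 7 − 2.24 = 4.76→5, 135 − 43.2 = 91.8→92) → #60055c
33%: (141 − 46.53 = 94.47→94, 7 − 2.31 = 4.69→5, 135 − 44.55 = 90.45→90) → #5e055a
65%: (141 − 91.65 = 49.35→49, 7 − 4.55 = 2.45→2, 135 − 87.75 = 47.25→47) → #31022f
88%: (141 − 124.08 = 16.92→17, 7 − 6.16 = 0.84→1, 135 − 118.8 = 16.2→16) → #110110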